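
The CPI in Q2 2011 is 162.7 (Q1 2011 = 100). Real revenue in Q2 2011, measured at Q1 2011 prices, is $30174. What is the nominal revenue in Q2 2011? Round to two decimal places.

Nominal = Real × (Index/100) = 30174 × (162.7/100)
        = 30174 × 1.627 = 49093.0980

49093.10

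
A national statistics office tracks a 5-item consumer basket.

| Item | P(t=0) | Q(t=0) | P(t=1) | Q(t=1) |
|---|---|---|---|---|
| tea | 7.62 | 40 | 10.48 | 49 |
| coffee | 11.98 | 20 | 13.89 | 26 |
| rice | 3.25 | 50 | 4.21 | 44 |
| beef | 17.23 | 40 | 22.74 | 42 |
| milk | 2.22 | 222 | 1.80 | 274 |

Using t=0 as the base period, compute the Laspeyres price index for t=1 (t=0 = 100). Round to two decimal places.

Laspeyres price index uses base-period quantities as weights.
ΣP(t=1)·Q(t=0) = 10.48×40 + 13.89×20 + 4.21×50 + 22.74×40 + 1.80×222 = 419.2 + 277.8 + 210.5 + 909.6 + 399.6 = 2216.7
ΣP(t=0)·Q(t=0) = 7.62×40 + 11.98×20 + 3.25×50 + 17.23×40 + 2.22×222 = 304.8 + 239.6 + 162.5 + 689.2 + 492.84 = 1888.94
Index = 2216.7 / 1888.94 × 100 = 117.3515

117.35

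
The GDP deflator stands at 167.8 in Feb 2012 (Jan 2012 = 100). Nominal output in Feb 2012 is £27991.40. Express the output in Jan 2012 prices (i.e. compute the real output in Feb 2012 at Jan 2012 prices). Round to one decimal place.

16681.4

Real = Nominal ÷ (Index/100) = 27991.40 ÷ (167.8/100)
     = 27991.40 ÷ 1.678 = 16681.4064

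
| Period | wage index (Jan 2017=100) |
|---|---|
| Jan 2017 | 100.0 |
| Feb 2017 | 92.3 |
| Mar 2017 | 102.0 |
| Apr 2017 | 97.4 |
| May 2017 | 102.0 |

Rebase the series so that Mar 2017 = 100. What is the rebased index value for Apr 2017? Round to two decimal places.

95.49

Rebased(Apr 2017) = 97.4 / 102.0 × 100 = 95.4902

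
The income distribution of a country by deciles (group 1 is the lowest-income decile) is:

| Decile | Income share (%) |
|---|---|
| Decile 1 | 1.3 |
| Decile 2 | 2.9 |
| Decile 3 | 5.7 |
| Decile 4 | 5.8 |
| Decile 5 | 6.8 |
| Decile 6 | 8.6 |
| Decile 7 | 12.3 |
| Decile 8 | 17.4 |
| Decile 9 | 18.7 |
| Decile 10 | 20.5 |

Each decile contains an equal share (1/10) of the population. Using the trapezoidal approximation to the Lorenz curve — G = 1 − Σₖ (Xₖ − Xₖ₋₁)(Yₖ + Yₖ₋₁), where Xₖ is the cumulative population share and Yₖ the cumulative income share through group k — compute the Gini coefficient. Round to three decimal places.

0.363

Cumulative income shares Yₖ: 0.0130, 0.0420, 0.0990, 0.1570, 0.2250, 0.3110, 0.4340, 0.6080, 0.7950, 1.0000
Σ (Xₖ−Xₖ₋₁)(Yₖ+Yₖ₋₁) = (1/10)(0.0130+0.0000) + (1/10)(0.0420+0.0130) + (1/10)(0.0990+0.0420) + (1/10)(0.1570+0.0990) + (1/10)(0.2250+0.1570) + (1/10)(0.3110+0.2250) + (1/10)(0.4340+0.3110) + (1/10)(0.6080+0.4340) + (1/10)(0.7950+0.6080) + (1/10)(1.0000+0.7950)
  = 0.0013 + 0.0055 + 0.0141 + 0.0256 + 0.0382 + 0.0536 + 0.0745 + 0.1042 + 0.1403 + 0.1795 = 0.6368
G = 1 − 0.6368 = 0.3632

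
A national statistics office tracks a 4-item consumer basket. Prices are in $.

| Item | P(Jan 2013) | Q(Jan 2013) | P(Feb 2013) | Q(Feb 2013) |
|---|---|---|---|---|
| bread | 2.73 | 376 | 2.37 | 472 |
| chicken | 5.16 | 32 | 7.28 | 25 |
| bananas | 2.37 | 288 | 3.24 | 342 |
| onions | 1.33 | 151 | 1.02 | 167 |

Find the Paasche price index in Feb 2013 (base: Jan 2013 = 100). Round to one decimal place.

Paasche price index uses current-period quantities as weights.
ΣP(Feb 2013)·Q(Feb 2013) = 2.37×472 + 7.28×25 + 3.24×342 + 1.02×167 = 1118.64 + 182 + 1108.08 + 170.34 = 2579.06
ΣP(Jan 2013)·Q(Feb 2013) = 2.73×472 + 5.16×25 + 2.37×342 + 1.33×167 = 1288.56 + 129 + 810.54 + 222.11 = 2450.21
Index = 2579.06 / 2450.21 × 100 = 105.2587

105.3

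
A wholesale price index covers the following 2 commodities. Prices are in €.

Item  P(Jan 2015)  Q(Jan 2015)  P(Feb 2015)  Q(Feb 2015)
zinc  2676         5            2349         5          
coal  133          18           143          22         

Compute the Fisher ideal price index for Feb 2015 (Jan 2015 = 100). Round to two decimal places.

91.05

Laspeyres component (base-period weights):
ΣP(Feb 2015)Q(Jan 2015) = 2349×5 + 143×18 = 11745 + 2574 = 14319
ΣP(Jan 2015)Q(Jan 2015) = 2676×5 + 133×18 = 13380 + 2394 = 15774
L = 14319 / 15774 × 100 = 90.7760
Paasche component (current-period weights):
ΣP(Feb 2015)Q(Feb 2015) = 2349×5 + 143×22 = 11745 + 3146 = 14891
ΣP(Jan 2015)Q(Feb 2015) = 2676×5 + 133×22 = 13380 + 2926 = 16306
P = 14891 / 16306 × 100 = 91.3222
Fisher = √(L × P) = √(90.7760 × 91.3222) = 91.0487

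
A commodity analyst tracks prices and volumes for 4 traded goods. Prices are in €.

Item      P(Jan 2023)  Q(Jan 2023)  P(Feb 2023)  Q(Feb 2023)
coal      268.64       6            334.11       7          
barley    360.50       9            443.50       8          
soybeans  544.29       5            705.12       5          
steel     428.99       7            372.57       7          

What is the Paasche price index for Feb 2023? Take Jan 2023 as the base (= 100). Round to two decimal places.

114.60

Paasche price index uses current-period quantities as weights.
ΣP(Feb 2023)·Q(Feb 2023) = 334.11×7 + 443.50×8 + 705.12×5 + 372.57×7 = 2338.77 + 3548 + 3525.6 + 2607.99 = 12020.36
ΣP(Jan 2023)·Q(Feb 2023) = 268.64×7 + 360.50×8 + 544.29×5 + 428.99×7 = 1880.48 + 2884 + 2721.45 + 3002.93 = 10488.86
Index = 12020.36 / 10488.86 × 100 = 114.6012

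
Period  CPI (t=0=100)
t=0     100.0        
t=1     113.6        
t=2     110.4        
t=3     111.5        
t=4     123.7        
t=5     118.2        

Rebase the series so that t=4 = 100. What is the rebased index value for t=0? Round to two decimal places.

80.84

Rebased(t=0) = 100.0 / 123.7 × 100 = 80.8407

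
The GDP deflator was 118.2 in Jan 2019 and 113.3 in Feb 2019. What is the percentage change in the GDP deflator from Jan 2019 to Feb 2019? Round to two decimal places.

Change = (113.3 − 118.2) / 118.2 × 100
       = -4.9 / 118.2 × 100 = -4.1455%

-4.15%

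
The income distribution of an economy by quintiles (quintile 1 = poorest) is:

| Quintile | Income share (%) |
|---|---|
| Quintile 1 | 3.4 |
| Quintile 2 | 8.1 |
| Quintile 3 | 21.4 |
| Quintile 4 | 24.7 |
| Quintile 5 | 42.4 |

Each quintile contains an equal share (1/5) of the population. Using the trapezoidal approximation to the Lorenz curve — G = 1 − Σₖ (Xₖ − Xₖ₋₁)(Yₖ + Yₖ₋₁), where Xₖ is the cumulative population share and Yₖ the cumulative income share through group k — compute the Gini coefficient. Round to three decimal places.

Cumulative income shares Yₖ: 0.0340, 0.1150, 0.3290, 0.5760, 1.0000
Σ (Xₖ−Xₖ₋₁)(Yₖ+Yₖ₋₁) = (1/5)(0.0340+0.0000) + (1/5)(0.1150+0.0340) + (1/5)(0.3290+0.1150) + (1/5)(0.5760+0.3290) + (1/5)(1.0000+0.5760)
  = 0.0068 + 0.0298 + 0.0888 + 0.1810 + 0.3152 = 0.6216
G = 1 − 0.6216 = 0.3784

0.378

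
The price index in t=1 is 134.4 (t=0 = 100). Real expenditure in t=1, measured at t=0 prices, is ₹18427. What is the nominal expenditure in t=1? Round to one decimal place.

Nominal = Real × (Index/100) = 18427 × (134.4/100)
        = 18427 × 1.344 = 24765.8880

24765.9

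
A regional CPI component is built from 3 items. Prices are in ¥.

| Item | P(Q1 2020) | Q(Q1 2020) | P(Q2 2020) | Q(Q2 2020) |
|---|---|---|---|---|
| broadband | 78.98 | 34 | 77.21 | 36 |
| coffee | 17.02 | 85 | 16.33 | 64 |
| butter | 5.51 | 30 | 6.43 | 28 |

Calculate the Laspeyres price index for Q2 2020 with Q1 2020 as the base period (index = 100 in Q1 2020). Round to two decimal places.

97.88

Laspeyres price index uses base-period quantities as weights.
ΣP(Q2 2020)·Q(Q1 2020) = 77.21×34 + 16.33×85 + 6.43×30 = 2625.14 + 1388.05 + 192.9 = 4206.09
ΣP(Q1 2020)·Q(Q1 2020) = 78.98×34 + 17.02×85 + 5.51×30 = 2685.32 + 1446.7 + 165.3 = 4297.32
Index = 4206.09 / 4297.32 × 100 = 97.8770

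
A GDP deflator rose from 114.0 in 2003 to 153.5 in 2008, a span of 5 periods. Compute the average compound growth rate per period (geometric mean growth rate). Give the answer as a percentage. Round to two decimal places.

6.13%

Growth factor = (153.5/114.0)^(1/5) = (1.346491)^(1/5) = 1.061306
Growth rate = 1.061306 − 1 = 0.061306 = 6.1306%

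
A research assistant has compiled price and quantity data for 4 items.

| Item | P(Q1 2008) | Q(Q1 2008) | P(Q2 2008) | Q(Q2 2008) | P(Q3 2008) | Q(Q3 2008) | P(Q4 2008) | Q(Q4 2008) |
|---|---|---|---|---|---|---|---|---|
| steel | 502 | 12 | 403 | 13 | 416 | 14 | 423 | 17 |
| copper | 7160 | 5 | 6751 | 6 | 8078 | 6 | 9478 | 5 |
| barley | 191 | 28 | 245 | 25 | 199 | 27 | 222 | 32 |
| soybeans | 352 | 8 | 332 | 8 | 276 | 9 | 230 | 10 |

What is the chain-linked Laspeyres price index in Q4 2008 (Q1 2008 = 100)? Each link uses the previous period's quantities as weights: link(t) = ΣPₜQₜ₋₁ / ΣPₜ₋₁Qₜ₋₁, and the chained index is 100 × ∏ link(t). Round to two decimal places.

122.86

Link Q1 2008→Q2 2008:
ΣP(Q2 2008)Q(Q1 2008) = 403×12 + 6751×5 + 245×28 + 332×8 = 4836 + 33755 + 6860 + 2656 = 48107
ΣP(Q1 2008)Q(Q1 2008) = 502×12 + 7160×5 + 191×28 + 352×8 = 6024 + 35800 + 5348 + 2816 = 49988
link = 48107/49988 = 0.962371
Link Q2 2008→Q3 2008:
ΣP(Q3 2008)Q(Q2 2008) = 416×13 + 8078×6 + 199×25 + 276×8 = 5408 + 48468 + 4975 + 2208 = 61059
ΣP(Q2 2008)Q(Q2 2008) = 403×13 + 6751×6 + 245×25 + 332×8 = 5239 + 40506 + 6125 + 2656 = 54526
link = 61059/54526 = 1.119814
Link Q3 2008→Q4 2008:
ΣP(Q4 2008)Q(Q3 2008) = 423×14 + 9478×6 + 222×27 + 230×9 = 5922 + 56868 + 5994 + 2070 = 70854
ΣP(Q3 2008)Q(Q3 2008) = 416×14 + 8078×6 + 199×27 + 276×9 = 5824 + 48468 + 5373 + 2484 = 62149
link = 70854/62149 = 1.140067
Chained index = 100 × 0.962371 × 1.119814 × 1.140067 = 122.8623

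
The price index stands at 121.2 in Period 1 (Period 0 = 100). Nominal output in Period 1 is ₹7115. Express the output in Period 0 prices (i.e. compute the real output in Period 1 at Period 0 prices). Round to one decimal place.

Real = Nominal ÷ (Index/100) = 7115 ÷ (121.2/100)
     = 7115 ÷ 1.212 = 5870.4620

5870.5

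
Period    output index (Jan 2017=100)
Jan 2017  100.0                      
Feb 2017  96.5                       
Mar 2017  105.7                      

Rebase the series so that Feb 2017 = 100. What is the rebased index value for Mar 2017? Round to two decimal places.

109.53

Rebased(Mar 2017) = 105.7 / 96.5 × 100 = 109.5337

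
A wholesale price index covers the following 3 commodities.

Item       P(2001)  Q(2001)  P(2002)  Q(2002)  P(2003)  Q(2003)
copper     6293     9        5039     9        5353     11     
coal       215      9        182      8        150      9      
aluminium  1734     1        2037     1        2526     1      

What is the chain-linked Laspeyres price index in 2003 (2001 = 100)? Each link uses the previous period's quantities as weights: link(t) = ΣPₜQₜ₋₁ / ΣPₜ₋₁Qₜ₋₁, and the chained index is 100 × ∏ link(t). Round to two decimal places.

86.39

Link 2001→2002:
ΣP(2002)Q(2001) = 5039×9 + 182×9 + 2037×1 = 45351 + 1638 + 2037 = 49026
ΣP(2001)Q(2001) = 6293×9 + 215×9 + 1734×1 = 56637 + 1935 + 1734 = 60306
link = 49026/60306 = 0.812954
Link 2002→2003:
ΣP(2003)Q(2002) = 5353×9 + 150×8 + 2526×1 = 48177 + 1200 + 2526 = 51903
ΣP(2002)Q(2002) = 5039×9 + 182×8 + 2037×1 = 45351 + 1456 + 2037 = 48844
link = 51903/48844 = 1.062628
Chained index = 100 × 0.812954 × 1.062628 = 86.3868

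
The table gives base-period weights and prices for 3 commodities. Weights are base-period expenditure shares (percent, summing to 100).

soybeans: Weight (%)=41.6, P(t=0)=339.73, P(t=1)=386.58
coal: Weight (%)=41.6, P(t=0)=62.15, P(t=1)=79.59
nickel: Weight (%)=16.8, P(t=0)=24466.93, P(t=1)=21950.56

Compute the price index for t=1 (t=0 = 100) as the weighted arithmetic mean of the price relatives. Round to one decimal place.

115.7

soybeans: 41.6 × (386.58/339.73) = 41.6 × 1.137904 = 47.3368
coal: 41.6 × (79.59/62.15) = 41.6 × 1.280611 = 53.2734
nickel: 16.8 × (21950.56/24466.93) = 16.8 × 0.897152 = 15.0722
Index = Σ wᵢ·(p₁ᵢ/p₀ᵢ) = 47.3368 + 53.2734 + 15.0722 = 115.6824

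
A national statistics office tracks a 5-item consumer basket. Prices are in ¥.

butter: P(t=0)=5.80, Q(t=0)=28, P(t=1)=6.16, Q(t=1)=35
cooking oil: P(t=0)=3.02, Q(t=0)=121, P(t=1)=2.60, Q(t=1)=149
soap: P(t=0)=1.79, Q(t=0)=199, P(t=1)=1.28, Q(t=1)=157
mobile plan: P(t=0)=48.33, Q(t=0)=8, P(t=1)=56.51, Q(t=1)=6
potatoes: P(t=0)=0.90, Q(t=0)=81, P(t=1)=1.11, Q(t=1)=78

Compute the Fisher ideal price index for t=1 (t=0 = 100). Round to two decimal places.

Laspeyres component (base-period weights):
ΣP(t=1)Q(t=0) = 6.16×28 + 2.60×121 + 1.28×199 + 56.51×8 + 1.11×81 = 172.48 + 314.6 + 254.72 + 452.08 + 89.91 = 1283.79
ΣP(t=0)Q(t=0) = 5.80×28 + 3.02×121 + 1.79×199 + 48.33×8 + 0.90×81 = 162.4 + 365.42 + 356.21 + 386.64 + 72.9 = 1343.57
L = 1283.79 / 1343.57 × 100 = 95.5507
Paasche component (current-period weights):
ΣP(t=1)Q(t=1) = 6.16×35 + 2.60×149 + 1.28×157 + 56.51×6 + 1.11×78 = 215.6 + 387.4 + 200.96 + 339.06 + 86.58 = 1229.6
ΣP(t=0)Q(t=1) = 5.80×35 + 3.02×149 + 1.79×157 + 48.33×6 + 0.90×78 = 203 + 449.98 + 281.03 + 289.98 + 70.2 = 1294.19
P = 1229.6 / 1294.19 × 100 = 95.0092
Fisher = √(L × P) = √(95.5507 × 95.0092) = 95.2796

95.28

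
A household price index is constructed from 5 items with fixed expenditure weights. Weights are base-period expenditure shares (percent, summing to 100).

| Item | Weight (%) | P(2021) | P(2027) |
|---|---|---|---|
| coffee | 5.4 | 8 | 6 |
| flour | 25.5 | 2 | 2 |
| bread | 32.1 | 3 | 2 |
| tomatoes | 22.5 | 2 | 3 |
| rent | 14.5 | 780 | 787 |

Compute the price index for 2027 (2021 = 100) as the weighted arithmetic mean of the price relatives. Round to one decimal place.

coffee: 5.4 × (6/8) = 5.4 × 0.750000 = 4.0500
flour: 25.5 × (2/2) = 25.5 × 1.000000 = 25.5000
bread: 32.1 × (2/3) = 32.1 × 0.666667 = 21.4000
tomatoes: 22.5 × (3/2) = 22.5 × 1.500000 = 33.7500
rent: 14.5 × (787/780) = 14.5 × 1.008974 = 14.6301
Index = Σ wᵢ·(p₁ᵢ/p₀ᵢ) = 4.0500 + 25.5000 + 21.4000 + 33.7500 + 14.6301 = 99.3301

99.3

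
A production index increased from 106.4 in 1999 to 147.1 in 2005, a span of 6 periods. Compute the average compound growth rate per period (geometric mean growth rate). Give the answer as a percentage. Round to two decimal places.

5.55%

Growth factor = (147.1/106.4)^(1/6) = (1.382519)^(1/6) = 1.055468
Growth rate = 1.055468 − 1 = 0.055468 = 5.5468%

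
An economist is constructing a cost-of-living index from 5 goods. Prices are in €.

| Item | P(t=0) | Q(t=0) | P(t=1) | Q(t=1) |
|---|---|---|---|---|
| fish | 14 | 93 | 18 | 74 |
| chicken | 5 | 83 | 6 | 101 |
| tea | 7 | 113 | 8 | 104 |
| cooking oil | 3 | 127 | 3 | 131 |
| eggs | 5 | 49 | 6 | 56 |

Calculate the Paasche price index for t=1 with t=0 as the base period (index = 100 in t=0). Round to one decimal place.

Paasche price index uses current-period quantities as weights.
ΣP(t=1)·Q(t=1) = 18×74 + 6×101 + 8×104 + 3×131 + 6×56 = 1332 + 606 + 832 + 393 + 336 = 3499
ΣP(t=0)·Q(t=1) = 14×74 + 5×101 + 7×104 + 3×131 + 5×56 = 1036 + 505 + 728 + 393 + 280 = 2942
Index = 3499 / 2942 × 100 = 118.9327

118.9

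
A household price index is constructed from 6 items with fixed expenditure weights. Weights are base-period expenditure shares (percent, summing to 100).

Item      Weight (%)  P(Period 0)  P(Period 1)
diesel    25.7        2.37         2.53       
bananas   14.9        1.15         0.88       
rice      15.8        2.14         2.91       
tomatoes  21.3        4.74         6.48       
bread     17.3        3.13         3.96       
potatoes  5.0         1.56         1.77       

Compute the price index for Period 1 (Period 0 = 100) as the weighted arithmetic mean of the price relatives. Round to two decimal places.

117.00

diesel: 25.7 × (2.53/2.37) = 25.7 × 1.067511 = 27.4350
bananas: 14.9 × (0.88/1.15) = 14.9 × 0.765217 = 11.4017
rice: 15.8 × (2.91/2.14) = 15.8 × 1.359813 = 21.4850
tomatoes: 21.3 × (6.48/4.74) = 21.3 × 1.367089 = 29.1190
bread: 17.3 × (3.96/3.13) = 17.3 × 1.265176 = 21.8875
potatoes: 5.0 × (1.77/1.56) = 5.0 × 1.134615 = 5.6731
Index = Σ wᵢ·(p₁ᵢ/p₀ᵢ) = 27.4350 + 11.4017 + 21.4850 + 29.1190 + 21.8875 + 5.6731 = 117.0014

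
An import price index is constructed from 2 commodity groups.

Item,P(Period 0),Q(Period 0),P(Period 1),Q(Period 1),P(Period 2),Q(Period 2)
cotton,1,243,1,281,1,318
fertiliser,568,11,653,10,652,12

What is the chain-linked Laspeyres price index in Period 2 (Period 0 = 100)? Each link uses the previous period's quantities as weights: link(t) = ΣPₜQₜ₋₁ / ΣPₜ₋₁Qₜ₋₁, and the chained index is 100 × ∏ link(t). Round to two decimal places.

114.24

Link Period 0→Period 1:
ΣP(Period 1)Q(Period 0) = 1×243 + 653×11 = 243 + 7183 = 7426
ΣP(Period 0)Q(Period 0) = 1×243 + 568×11 = 243 + 6248 = 6491
link = 7426/6491 = 1.144046
Link Period 1→Period 2:
ΣP(Period 2)Q(Period 1) = 1×281 + 652×10 = 281 + 6520 = 6801
ΣP(Period 1)Q(Period 1) = 1×281 + 653×10 = 281 + 6530 = 6811
link = 6801/6811 = 0.998532
Chained index = 100 × 1.144046 × 0.998532 = 114.2366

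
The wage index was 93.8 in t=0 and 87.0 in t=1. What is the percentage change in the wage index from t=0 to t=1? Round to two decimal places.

-7.25%

Change = (87.0 − 93.8) / 93.8 × 100
       = -6.8 / 93.8 × 100 = -7.2495%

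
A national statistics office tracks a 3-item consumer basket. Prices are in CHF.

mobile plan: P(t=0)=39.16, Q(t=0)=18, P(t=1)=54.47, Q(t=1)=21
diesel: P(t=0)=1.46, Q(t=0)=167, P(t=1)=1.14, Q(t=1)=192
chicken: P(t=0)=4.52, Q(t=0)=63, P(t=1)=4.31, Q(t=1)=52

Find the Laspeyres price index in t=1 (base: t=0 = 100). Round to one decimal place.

Laspeyres price index uses base-period quantities as weights.
ΣP(t=1)·Q(t=0) = 54.47×18 + 1.14×167 + 4.31×63 = 980.46 + 190.38 + 271.53 = 1442.37
ΣP(t=0)·Q(t=0) = 39.16×18 + 1.46×167 + 4.52×63 = 704.88 + 243.82 + 284.76 = 1233.46
Index = 1442.37 / 1233.46 × 100 = 116.9369

116.9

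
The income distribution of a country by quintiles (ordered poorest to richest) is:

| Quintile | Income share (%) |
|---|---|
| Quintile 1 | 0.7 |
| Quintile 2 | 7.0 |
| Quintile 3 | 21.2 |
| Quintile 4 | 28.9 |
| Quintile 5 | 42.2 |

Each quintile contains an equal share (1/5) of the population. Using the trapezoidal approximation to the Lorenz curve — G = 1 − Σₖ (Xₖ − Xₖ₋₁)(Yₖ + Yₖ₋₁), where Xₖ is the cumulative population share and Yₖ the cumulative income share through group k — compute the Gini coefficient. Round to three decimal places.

0.420

Cumulative income shares Yₖ: 0.0070, 0.0770, 0.2890, 0.5780, 1.0000
Σ (Xₖ−Xₖ₋₁)(Yₖ+Yₖ₋₁) = (1/5)(0.0070+0.0000) + (1/5)(0.0770+0.0070) + (1/5)(0.2890+0.0770) + (1/5)(0.5780+0.2890) + (1/5)(1.0000+0.5780)
  = 0.0014 + 0.0168 + 0.0732 + 0.1734 + 0.3156 = 0.5804
G = 1 − 0.5804 = 0.4196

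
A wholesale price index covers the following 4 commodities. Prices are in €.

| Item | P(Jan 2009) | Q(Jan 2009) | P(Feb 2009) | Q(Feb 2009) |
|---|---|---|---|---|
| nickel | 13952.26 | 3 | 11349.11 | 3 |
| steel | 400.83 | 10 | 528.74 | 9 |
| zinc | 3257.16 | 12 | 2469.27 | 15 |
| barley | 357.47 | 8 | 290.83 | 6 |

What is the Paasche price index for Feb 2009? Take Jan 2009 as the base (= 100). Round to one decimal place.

Paasche price index uses current-period quantities as weights.
ΣP(Feb 2009)·Q(Feb 2009) = 11349.11×3 + 528.74×9 + 2469.27×15 + 290.83×6 = 34047.33 + 4758.66 + 37039.05 + 1744.98 = 77590.02
ΣP(Jan 2009)·Q(Feb 2009) = 13952.26×3 + 400.83×9 + 3257.16×15 + 357.47×6 = 41856.78 + 3607.47 + 48857.4 + 2144.82 = 96466.47
Index = 77590.02 / 96466.47 × 100 = 80.4321

80.4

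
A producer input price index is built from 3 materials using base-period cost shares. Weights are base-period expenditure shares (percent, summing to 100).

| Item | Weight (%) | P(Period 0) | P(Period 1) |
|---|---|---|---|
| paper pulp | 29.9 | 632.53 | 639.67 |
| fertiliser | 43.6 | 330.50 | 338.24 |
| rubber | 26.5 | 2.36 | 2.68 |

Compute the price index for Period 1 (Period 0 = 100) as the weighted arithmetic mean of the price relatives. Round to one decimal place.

paper pulp: 29.9 × (639.67/632.53) = 29.9 × 1.011288 = 30.2375
fertiliser: 43.6 × (338.24/330.50) = 43.6 × 1.023419 = 44.6211
rubber: 26.5 × (2.68/2.36) = 26.5 × 1.135593 = 30.0932
Index = Σ wᵢ·(p₁ᵢ/p₀ᵢ) = 30.2375 + 44.6211 + 30.0932 = 104.9518

105.0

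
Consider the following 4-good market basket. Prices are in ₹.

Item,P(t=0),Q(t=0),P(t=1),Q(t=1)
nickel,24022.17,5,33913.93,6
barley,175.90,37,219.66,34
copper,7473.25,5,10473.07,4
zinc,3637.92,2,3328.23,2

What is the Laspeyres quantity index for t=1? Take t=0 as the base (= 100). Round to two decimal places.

Laspeyres quantity index uses base-period prices as weights.
ΣP(t=0)·Q(t=1) = 24022.17×6 + 175.90×34 + 7473.25×4 + 3637.92×2 = 144133.02 + 5980.6 + 29893 + 7275.84 = 187282.46
ΣP(t=0)·Q(t=0) = 24022.17×5 + 175.90×37 + 7473.25×5 + 3637.92×2 = 120110.85 + 6508.3 + 37366.25 + 7275.84 = 171261.24
Index = 187282.46 / 171261.24 × 100 = 109.3548

109.35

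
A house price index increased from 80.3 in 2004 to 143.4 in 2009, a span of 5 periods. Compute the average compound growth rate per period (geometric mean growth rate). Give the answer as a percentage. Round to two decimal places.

12.30%

Growth factor = (143.4/80.3)^(1/5) = (1.785803)^(1/5) = 1.122966
Growth rate = 1.122966 − 1 = 0.122966 = 12.2966%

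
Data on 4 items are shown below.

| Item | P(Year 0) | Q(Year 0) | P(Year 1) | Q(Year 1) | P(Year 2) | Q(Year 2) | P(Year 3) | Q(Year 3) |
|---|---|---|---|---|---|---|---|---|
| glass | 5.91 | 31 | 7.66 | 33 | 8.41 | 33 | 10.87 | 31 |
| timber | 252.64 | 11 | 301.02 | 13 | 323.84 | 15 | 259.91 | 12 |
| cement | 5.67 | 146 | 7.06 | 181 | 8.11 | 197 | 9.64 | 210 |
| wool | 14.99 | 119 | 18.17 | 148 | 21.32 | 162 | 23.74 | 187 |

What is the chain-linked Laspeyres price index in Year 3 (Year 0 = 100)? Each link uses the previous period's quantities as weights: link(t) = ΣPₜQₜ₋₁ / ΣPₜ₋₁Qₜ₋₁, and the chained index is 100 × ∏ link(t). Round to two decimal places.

Link Year 0→Year 1:
ΣP(Year 1)Q(Year 0) = 7.66×31 + 301.02×11 + 7.06×146 + 18.17×119 = 237.46 + 3311.22 + 1030.76 + 2162.23 = 6741.67
ΣP(Year 0)Q(Year 0) = 5.91×31 + 252.64×11 + 5.67×146 + 14.99×119 = 183.21 + 2779.04 + 827.82 + 1783.81 = 5573.88
link = 6741.67/5573.88 = 1.209511
Link Year 1→Year 2:
ΣP(Year 2)Q(Year 1) = 8.41×33 + 323.84×13 + 8.11×181 + 21.32×148 = 277.53 + 4209.92 + 1467.91 + 3155.36 = 9110.72
ΣP(Year 1)Q(Year 1) = 7.66×33 + 301.02×13 + 7.06×181 + 18.17×148 = 252.78 + 3913.26 + 1277.86 + 2689.16 = 8133.06
link = 9110.72/8133.06 = 1.120208
Link Year 2→Year 3:
ΣP(Year 3)Q(Year 2) = 10.87×33 + 259.91×15 + 9.64×197 + 23.74×162 = 358.71 + 3898.65 + 1899.08 + 3845.88 = 10002.32
ΣP(Year 2)Q(Year 2) = 8.41×33 + 323.84×15 + 8.11×197 + 21.32×162 = 277.53 + 4857.6 + 1597.67 + 3453.84 = 10186.64
link = 10002.32/10186.64 = 0.981906
Chained index = 100 × 1.209511 × 1.120208 × 0.981906 = 133.0388

133.04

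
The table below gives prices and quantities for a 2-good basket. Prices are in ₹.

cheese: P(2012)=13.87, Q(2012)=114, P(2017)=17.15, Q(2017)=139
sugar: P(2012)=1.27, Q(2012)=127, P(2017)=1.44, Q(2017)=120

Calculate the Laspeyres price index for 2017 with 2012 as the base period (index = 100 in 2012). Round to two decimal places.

122.70

Laspeyres price index uses base-period quantities as weights.
ΣP(2017)·Q(2012) = 17.15×114 + 1.44×127 = 1955.1 + 182.88 = 2137.98
ΣP(2012)·Q(2012) = 13.87×114 + 1.27×127 = 1581.18 + 161.29 = 1742.47
Index = 2137.98 / 1742.47 × 100 = 122.6982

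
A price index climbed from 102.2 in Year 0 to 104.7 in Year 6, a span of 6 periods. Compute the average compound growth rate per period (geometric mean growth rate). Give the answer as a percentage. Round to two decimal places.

Growth factor = (104.7/102.2)^(1/6) = (1.024462)^(1/6) = 1.004036
Growth rate = 1.004036 − 1 = 0.004036 = 0.4036%

0.40%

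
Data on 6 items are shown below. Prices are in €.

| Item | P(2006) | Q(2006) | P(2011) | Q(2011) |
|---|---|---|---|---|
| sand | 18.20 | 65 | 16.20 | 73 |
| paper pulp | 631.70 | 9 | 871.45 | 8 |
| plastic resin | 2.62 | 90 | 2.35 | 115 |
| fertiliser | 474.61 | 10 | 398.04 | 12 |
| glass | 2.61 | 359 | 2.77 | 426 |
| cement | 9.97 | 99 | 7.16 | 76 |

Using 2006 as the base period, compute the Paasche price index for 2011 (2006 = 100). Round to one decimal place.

104.7

Paasche price index uses current-period quantities as weights.
ΣP(2011)·Q(2011) = 16.20×73 + 871.45×8 + 2.35×115 + 398.04×12 + 2.77×426 + 7.16×76 = 1182.6 + 6971.6 + 270.25 + 4776.48 + 1180.02 + 544.16 = 14925.11
ΣP(2006)·Q(2011) = 18.20×73 + 631.70×8 + 2.62×115 + 474.61×12 + 2.61×426 + 9.97×76 = 1328.6 + 5053.6 + 301.3 + 5695.32 + 1111.86 + 757.72 = 14248.4
Index = 14925.11 / 14248.4 × 100 = 104.7494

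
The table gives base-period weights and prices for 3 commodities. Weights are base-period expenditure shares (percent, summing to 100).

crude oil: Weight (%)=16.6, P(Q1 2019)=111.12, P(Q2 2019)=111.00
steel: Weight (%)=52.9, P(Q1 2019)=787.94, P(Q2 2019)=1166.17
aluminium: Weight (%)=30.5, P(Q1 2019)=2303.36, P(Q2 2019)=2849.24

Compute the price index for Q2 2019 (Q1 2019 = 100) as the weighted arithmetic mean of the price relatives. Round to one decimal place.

crude oil: 16.6 × (111.00/111.12) = 16.6 × 0.998920 = 16.5821
steel: 52.9 × (1166.17/787.94) = 52.9 × 1.480024 = 78.2933
aluminium: 30.5 × (2849.24/2303.36) = 30.5 × 1.236993 = 37.7283
Index = Σ wᵢ·(p₁ᵢ/p₀ᵢ) = 16.5821 + 78.2933 + 37.7283 = 132.6036

132.6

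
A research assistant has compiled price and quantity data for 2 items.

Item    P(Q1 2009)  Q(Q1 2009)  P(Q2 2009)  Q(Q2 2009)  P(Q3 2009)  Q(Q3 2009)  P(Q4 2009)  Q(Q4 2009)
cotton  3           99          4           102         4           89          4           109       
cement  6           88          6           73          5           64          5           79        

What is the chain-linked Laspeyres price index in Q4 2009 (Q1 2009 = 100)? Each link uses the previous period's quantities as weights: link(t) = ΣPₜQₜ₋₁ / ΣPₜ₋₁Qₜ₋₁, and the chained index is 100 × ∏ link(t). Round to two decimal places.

Link Q1 2009→Q2 2009:
ΣP(Q2 2009)Q(Q1 2009) = 4×99 + 6×88 = 396 + 528 = 924
ΣP(Q1 2009)Q(Q1 2009) = 3×99 + 6×88 = 297 + 528 = 825
link = 924/825 = 1.120000
Link Q2 2009→Q3 2009:
ΣP(Q3 2009)Q(Q2 2009) = 4×102 + 5×73 = 408 + 365 = 773
ΣP(Q2 2009)Q(Q2 2009) = 4×102 + 6×73 = 408 + 438 = 846
link = 773/846 = 0.913712
Link Q3 2009→Q4 2009:
ΣP(Q4 2009)Q(Q3 2009) = 4×89 + 5×64 = 356 + 320 = 676
ΣP(Q3 2009)Q(Q3 2009) = 4×89 + 5×64 = 356 + 320 = 676
link = 676/676 = 1.000000
Chained index = 100 × 1.120000 × 0.913712 × 1.000000 = 102.3357

102.34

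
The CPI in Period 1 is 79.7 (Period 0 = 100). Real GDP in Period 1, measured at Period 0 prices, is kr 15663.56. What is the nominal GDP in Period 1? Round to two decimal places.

12483.86

Nominal = Real × (Index/100) = 15663.56 × (79.7/100)
        = 15663.56 × 0.797 = 12483.8573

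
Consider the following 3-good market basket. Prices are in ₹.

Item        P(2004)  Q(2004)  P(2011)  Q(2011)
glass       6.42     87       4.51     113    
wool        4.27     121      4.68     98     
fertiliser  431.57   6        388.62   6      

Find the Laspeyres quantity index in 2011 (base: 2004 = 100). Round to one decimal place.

Laspeyres quantity index uses base-period prices as weights.
ΣP(2004)·Q(2011) = 6.42×113 + 4.27×98 + 431.57×6 = 725.46 + 418.46 + 2589.42 = 3733.34
ΣP(2004)·Q(2004) = 6.42×87 + 4.27×121 + 431.57×6 = 558.54 + 516.67 + 2589.42 = 3664.63
Index = 3733.34 / 3664.63 × 100 = 101.8750

101.9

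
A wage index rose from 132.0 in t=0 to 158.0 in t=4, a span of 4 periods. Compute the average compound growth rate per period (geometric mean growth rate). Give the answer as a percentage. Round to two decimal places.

4.60%

Growth factor = (158.0/132.0)^(1/4) = (1.196970)^(1/4) = 1.045974
Growth rate = 1.045974 − 1 = 0.045974 = 4.5974%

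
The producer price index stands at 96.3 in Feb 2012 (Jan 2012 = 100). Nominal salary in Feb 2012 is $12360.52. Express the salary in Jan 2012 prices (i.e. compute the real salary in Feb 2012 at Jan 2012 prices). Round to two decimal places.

Real = Nominal ÷ (Index/100) = 12360.52 ÷ (96.3/100)
     = 12360.52 ÷ 0.963 = 12835.4309

12835.43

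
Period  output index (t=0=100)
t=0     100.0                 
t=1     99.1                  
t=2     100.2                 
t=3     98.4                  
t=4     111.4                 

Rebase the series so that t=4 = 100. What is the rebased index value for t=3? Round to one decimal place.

Rebased(t=3) = 98.4 / 111.4 × 100 = 88.3303

88.3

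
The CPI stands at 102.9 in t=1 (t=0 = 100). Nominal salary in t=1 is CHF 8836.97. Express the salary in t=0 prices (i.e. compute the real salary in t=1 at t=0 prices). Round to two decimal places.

Real = Nominal ÷ (Index/100) = 8836.97 ÷ (102.9/100)
     = 8836.97 ÷ 1.029 = 8587.9203

8587.92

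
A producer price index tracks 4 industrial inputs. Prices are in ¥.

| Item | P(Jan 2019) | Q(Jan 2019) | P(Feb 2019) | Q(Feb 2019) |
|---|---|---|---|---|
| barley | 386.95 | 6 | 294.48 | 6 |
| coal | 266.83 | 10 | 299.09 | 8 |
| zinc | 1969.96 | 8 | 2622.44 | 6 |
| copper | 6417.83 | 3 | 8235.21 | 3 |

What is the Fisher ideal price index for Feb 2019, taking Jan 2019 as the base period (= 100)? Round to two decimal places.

Laspeyres component (base-period weights):
ΣP(Feb 2019)Q(Jan 2019) = 294.48×6 + 299.09×10 + 2622.44×8 + 8235.21×3 = 1766.88 + 2990.9 + 20979.52 + 24705.63 = 50442.93
ΣP(Jan 2019)Q(Jan 2019) = 386.95×6 + 266.83×10 + 1969.96×8 + 6417.83×3 = 2321.7 + 2668.3 + 15759.68 + 19253.49 = 40003.17
L = 50442.93 / 40003.17 × 100 = 126.0973
Paasche component (current-period weights):
ΣP(Feb 2019)Q(Feb 2019) = 294.48×6 + 299.09×8 + 2622.44×6 + 8235.21×3 = 1766.88 + 2392.72 + 15734.64 + 24705.63 = 44599.87
ΣP(Jan 2019)Q(Feb 2019) = 386.95×6 + 266.83×8 + 1969.96×6 + 6417.83×3 = 2321.7 + 2134.64 + 11819.76 + 19253.49 = 35529.59
P = 44599.87 / 35529.59 × 100 = 125.5288
Fisher = √(L × P) = √(126.0973 × 125.5288) = 125.8127

125.81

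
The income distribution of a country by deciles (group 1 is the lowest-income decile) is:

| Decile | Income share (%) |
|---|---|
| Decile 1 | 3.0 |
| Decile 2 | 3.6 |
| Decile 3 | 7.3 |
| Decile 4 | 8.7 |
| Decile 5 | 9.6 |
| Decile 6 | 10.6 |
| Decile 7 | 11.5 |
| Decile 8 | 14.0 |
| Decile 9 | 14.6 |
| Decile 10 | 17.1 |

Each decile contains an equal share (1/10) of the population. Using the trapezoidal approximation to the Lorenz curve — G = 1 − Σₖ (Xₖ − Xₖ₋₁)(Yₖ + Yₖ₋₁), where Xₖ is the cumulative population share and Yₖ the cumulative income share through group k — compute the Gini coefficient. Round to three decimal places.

Cumulative income shares Yₖ: 0.0300, 0.0660, 0.1390, 0.2260, 0.3220, 0.4280, 0.5430, 0.6830, 0.8290, 1.0000
Σ (Xₖ−Xₖ₋₁)(Yₖ+Yₖ₋₁) = (1/10)(0.0300+0.0000) + (1/10)(0.0660+0.0300) + (1/10)(0.1390+0.0660) + (1/10)(0.2260+0.1390) + (1/10)(0.3220+0.2260) + (1/10)(0.4280+0.3220) + (1/10)(0.5430+0.4280) + (1/10)(0.6830+0.5430) + (1/10)(0.8290+0.6830) + (1/10)(1.0000+0.8290)
  = 0.0030 + 0.0096 + 0.0205 + 0.0365 + 0.0548 + 0.0750 + 0.0971 + 0.1226 + 0.1512 + 0.1829 = 0.7532
G = 1 − 0.7532 = 0.2468

0.247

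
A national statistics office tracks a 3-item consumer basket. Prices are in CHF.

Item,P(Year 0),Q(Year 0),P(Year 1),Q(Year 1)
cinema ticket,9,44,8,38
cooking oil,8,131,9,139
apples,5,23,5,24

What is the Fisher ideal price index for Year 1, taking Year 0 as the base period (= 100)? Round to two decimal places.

106.00

Laspeyres component (base-period weights):
ΣP(Year 1)Q(Year 0) = 8×44 + 9×131 + 5×23 = 352 + 1179 + 115 = 1646
ΣP(Year 0)Q(Year 0) = 9×44 + 8×131 + 5×23 = 396 + 1048 + 115 = 1559
L = 1646 / 1559 × 100 = 105.5805
Paasche component (current-period weights):
ΣP(Year 1)Q(Year 1) = 8×38 + 9×139 + 5×24 = 304 + 1251 + 120 = 1675
ΣP(Year 0)Q(Year 1) = 9×38 + 8×139 + 5×24 = 342 + 1112 + 120 = 1574
P = 1675 / 1574 × 100 = 106.4168
Fisher = √(L × P) = √(105.5805 × 106.4168) = 105.9978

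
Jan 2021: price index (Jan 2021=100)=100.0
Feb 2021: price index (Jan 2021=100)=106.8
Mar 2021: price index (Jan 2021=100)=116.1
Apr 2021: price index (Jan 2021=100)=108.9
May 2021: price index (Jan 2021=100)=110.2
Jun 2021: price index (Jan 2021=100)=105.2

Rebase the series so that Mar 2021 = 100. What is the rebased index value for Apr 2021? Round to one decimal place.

Rebased(Apr 2021) = 108.9 / 116.1 × 100 = 93.7984

93.8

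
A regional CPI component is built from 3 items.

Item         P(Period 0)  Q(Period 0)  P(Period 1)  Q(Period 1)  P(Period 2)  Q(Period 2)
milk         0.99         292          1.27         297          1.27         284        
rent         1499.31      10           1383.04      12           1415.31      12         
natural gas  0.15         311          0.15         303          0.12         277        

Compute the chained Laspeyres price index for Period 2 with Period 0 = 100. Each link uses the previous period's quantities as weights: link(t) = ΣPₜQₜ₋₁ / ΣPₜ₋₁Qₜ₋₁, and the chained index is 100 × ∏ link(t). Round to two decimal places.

95.01

Link Period 0→Period 1:
ΣP(Period 1)Q(Period 0) = 1.27×292 + 1383.04×10 + 0.15×311 = 370.84 + 13830.4 + 46.65 = 14247.89
ΣP(Period 0)Q(Period 0) = 0.99×292 + 1499.31×10 + 0.15×311 = 289.08 + 14993.1 + 46.65 = 15328.83
link = 14247.89/15328.83 = 0.929483
Link Period 1→Period 2:
ΣP(Period 2)Q(Period 1) = 1.27×297 + 1415.31×12 + 0.12×303 = 377.19 + 16983.72 + 36.36 = 17397.27
ΣP(Period 1)Q(Period 1) = 1.27×297 + 1383.04×12 + 0.15×303 = 377.19 + 16596.48 + 45.45 = 17019.12
link = 17397.27/17019.12 = 1.022219
Chained index = 100 × 0.929483 × 1.022219 = 95.0136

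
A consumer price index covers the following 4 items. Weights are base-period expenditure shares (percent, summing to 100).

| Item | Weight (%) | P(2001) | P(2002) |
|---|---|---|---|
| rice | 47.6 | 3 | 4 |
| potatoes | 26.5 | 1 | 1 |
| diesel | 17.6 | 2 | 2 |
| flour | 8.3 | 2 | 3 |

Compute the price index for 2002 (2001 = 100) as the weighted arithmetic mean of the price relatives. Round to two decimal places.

120.02

rice: 47.6 × (4/3) = 47.6 × 1.333333 = 63.4667
potatoes: 26.5 × (1/1) = 26.5 × 1.000000 = 26.5000
diesel: 17.6 × (2/2) = 17.6 × 1.000000 = 17.6000
flour: 8.3 × (3/2) = 8.3 × 1.500000 = 12.4500
Index = Σ wᵢ·(p₁ᵢ/p₀ᵢ) = 63.4667 + 26.5000 + 17.6000 + 12.4500 = 120.0167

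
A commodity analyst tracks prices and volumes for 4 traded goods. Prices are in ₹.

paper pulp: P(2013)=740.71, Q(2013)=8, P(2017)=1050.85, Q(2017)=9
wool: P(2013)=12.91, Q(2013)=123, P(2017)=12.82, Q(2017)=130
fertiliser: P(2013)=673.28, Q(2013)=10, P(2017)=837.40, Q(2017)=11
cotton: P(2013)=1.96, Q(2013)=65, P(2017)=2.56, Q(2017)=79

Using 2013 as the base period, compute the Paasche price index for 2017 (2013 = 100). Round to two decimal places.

Paasche price index uses current-period quantities as weights.
ΣP(2017)·Q(2017) = 1050.85×9 + 12.82×130 + 837.40×11 + 2.56×79 = 9457.65 + 1666.6 + 9211.4 + 202.24 = 20537.89
ΣP(2013)·Q(2017) = 740.71×9 + 12.91×130 + 673.28×11 + 1.96×79 = 6666.39 + 1678.3 + 7406.08 + 154.84 = 15905.61
Index = 20537.89 / 15905.61 × 100 = 129.1236

129.12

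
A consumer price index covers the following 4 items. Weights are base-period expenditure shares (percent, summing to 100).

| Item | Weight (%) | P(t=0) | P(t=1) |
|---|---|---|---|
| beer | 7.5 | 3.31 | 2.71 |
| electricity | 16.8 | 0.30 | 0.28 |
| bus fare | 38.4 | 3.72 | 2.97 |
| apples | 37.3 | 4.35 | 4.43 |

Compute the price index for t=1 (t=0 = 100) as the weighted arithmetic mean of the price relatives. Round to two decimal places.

beer: 7.5 × (2.71/3.31) = 7.5 × 0.818731 = 6.1405
electricity: 16.8 × (0.28/0.30) = 16.8 × 0.933333 = 15.6800
bus fare: 38.4 × (2.97/3.72) = 38.4 × 0.798387 = 30.6581
apples: 37.3 × (4.43/4.35) = 37.3 × 1.018391 = 37.9860
Index = Σ wᵢ·(p₁ᵢ/p₀ᵢ) = 6.1405 + 15.6800 + 30.6581 + 37.9860 = 90.4645

90.46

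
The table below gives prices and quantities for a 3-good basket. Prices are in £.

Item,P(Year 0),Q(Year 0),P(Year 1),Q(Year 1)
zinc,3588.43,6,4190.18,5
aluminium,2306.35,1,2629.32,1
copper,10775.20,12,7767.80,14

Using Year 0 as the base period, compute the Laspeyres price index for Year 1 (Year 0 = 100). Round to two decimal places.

79.00

Laspeyres price index uses base-period quantities as weights.
ΣP(Year 1)·Q(Year 0) = 4190.18×6 + 2629.32×1 + 7767.80×12 = 25141.08 + 2629.32 + 93213.6 = 120984
ΣP(Year 0)·Q(Year 0) = 3588.43×6 + 2306.35×1 + 10775.20×12 = 21530.58 + 2306.35 + 129302.4 = 153139.33
Index = 120984 / 153139.33 × 100 = 79.0026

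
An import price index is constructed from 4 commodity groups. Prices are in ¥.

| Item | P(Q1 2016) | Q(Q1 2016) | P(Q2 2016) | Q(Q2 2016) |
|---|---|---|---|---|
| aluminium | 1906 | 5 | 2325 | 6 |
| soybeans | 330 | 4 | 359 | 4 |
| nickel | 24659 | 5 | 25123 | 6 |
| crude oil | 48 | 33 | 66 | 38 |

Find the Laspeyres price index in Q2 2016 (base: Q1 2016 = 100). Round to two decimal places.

Laspeyres price index uses base-period quantities as weights.
ΣP(Q2 2016)·Q(Q1 2016) = 2325×5 + 359×4 + 25123×5 + 66×33 = 11625 + 1436 + 125615 + 2178 = 140854
ΣP(Q1 2016)·Q(Q1 2016) = 1906×5 + 330×4 + 24659×5 + 48×33 = 9530 + 1320 + 123295 + 1584 = 135729
Index = 140854 / 135729 × 100 = 103.7759

103.78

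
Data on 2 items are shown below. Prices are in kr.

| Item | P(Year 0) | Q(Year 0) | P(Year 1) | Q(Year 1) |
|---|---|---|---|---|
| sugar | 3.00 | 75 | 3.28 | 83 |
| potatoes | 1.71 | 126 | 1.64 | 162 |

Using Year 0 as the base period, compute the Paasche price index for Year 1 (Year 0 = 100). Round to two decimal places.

Paasche price index uses current-period quantities as weights.
ΣP(Year 1)·Q(Year 1) = 3.28×83 + 1.64×162 = 272.24 + 265.68 = 537.92
ΣP(Year 0)·Q(Year 1) = 3.00×83 + 1.71×162 = 249 + 277.02 = 526.02
Index = 537.92 / 526.02 × 100 = 102.2623

102.26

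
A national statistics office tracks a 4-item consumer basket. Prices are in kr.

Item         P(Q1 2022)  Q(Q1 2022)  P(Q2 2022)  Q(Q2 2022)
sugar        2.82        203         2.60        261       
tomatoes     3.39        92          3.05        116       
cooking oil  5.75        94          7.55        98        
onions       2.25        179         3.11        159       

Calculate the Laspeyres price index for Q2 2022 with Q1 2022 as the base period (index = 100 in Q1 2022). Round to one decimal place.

113.5

Laspeyres price index uses base-period quantities as weights.
ΣP(Q2 2022)·Q(Q1 2022) = 2.60×203 + 3.05×92 + 7.55×94 + 3.11×179 = 527.8 + 280.6 + 709.7 + 556.69 = 2074.79
ΣP(Q1 2022)·Q(Q1 2022) = 2.82×203 + 3.39×92 + 5.75×94 + 2.25×179 = 572.46 + 311.88 + 540.5 + 402.75 = 1827.59
Index = 2074.79 / 1827.59 × 100 = 113.5260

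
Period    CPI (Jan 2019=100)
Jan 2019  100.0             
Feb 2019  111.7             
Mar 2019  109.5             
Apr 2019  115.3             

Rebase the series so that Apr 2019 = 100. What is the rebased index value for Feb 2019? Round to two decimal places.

96.88

Rebased(Feb 2019) = 111.7 / 115.3 × 100 = 96.8777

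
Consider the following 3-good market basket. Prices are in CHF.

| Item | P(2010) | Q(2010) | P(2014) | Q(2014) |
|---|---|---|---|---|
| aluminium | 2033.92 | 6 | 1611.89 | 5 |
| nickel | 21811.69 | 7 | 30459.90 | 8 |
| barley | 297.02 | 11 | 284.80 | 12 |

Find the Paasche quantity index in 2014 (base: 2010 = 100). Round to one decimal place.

Paasche quantity index uses current-period prices as weights.
ΣP(2014)·Q(2014) = 1611.89×5 + 30459.90×8 + 284.80×12 = 8059.45 + 243679.2 + 3417.6 = 255156.25
ΣP(2014)·Q(2010) = 1611.89×6 + 30459.90×7 + 284.80×11 = 9671.34 + 213219.3 + 3132.8 = 226023.44
Index = 255156.25 / 226023.44 × 100 = 112.8893

112.9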